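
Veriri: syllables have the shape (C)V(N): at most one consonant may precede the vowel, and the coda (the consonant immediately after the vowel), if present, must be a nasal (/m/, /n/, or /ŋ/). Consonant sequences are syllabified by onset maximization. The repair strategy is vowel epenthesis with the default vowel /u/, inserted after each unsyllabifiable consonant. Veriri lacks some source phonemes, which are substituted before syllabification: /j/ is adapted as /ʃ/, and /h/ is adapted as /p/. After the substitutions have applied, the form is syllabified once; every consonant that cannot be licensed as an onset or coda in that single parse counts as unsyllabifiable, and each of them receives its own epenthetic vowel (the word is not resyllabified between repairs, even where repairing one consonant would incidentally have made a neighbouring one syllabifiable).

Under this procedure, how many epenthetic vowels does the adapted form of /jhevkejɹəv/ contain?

After substitution the input is /ʃpevkeʃɹəv/.
The unsyllabifiable consonants are /ʃ/, /v/, /ʃ/, /v/; each receives one epenthetic vowel.

4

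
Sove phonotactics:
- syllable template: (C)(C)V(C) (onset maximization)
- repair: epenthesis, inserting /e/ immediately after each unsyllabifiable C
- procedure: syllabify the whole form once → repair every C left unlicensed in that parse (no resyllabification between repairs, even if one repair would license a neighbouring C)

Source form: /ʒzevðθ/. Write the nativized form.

ʒzevðeθe

Under (C)(C)V(C), the unsyllabifiable consonants are /ð/, /θ/ (at most one coda consonant is licensed; onsets may contain at most 2 consonants).
Epenthesis after each stranded consonant: /ð/ → /ðe/, /θ/ → /θe/.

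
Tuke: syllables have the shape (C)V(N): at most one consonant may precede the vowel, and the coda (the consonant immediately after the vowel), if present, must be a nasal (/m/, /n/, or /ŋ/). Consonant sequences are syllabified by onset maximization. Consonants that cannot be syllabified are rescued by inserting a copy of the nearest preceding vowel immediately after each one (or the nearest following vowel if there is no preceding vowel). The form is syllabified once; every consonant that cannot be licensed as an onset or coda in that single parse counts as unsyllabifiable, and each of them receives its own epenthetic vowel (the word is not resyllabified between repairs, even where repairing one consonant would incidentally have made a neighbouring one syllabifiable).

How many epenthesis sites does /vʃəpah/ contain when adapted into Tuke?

2

The unsyllabifiable consonants are /v/, /h/; each receives one epenthetic vowel.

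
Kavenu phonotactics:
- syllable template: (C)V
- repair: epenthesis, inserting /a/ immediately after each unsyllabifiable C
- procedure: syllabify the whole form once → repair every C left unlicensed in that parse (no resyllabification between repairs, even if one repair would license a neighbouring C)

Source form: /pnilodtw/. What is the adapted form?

Under (C)V, the unsyllabifiable consonants are /p/, /d/, /t/, /w/ (no codas are permitted; onsets are limited to one consonant).
Inserting the epenthetic vowel yields /p/ → /pa/, /d/ → /da/, /t/ → /ta/, /w/ → /wa/.

panilodatawa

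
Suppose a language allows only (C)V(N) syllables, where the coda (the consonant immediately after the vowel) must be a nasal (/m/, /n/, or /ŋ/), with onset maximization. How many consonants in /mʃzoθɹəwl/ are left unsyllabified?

5

The consonants /m/, /ʃ/, /θ/, /w/, /l/ cannot be parsed into a legal (C)V(N) syllable (only a nasal (/m/, /n/, or /ŋ/) is licensed in coda position; onsets are limited to one consonant).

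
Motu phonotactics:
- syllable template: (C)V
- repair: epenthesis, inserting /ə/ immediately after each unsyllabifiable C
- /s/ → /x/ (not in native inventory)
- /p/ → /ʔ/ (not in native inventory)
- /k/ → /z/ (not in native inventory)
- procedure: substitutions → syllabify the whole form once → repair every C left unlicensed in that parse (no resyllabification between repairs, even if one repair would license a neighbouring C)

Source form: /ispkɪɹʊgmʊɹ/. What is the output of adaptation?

Substitution: /s/ → /x/, /p/ → /ʔ/, /k/ → /z/, giving /ixʔzɪɹʊgmʊɹ/.
Syllabifying with onset maximization leaves /x/, /ʔ/, /g/, /ɹ/ stranded (no codas are permitted; onsets are limited to one consonant).
Each unlicensed consonant becomes the onset of a new syllable: /x/ → /xə/, /ʔ/ → /ʔə/, /g/ → /gə/, /ɹ/ → /ɹə/.

ixəʔəzɪɹʊgəmʊɹə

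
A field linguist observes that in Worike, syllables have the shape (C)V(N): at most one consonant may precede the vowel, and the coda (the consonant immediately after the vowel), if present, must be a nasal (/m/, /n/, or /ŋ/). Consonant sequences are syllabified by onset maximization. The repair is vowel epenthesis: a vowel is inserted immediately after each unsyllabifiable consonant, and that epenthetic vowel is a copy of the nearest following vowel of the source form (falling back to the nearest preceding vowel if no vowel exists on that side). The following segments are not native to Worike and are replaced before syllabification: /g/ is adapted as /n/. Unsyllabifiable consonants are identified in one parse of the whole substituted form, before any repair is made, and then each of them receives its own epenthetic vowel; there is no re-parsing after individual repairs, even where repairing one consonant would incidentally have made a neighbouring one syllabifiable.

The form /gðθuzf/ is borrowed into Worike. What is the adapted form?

Substitution: /g/ → /n/, giving /nðθuzf/.
The consonants /n/, /ð/, /z/, /f/ cannot be parsed into a legal (C)V(N) syllable (only a nasal (/m/, /n/, or /ŋ/) is licensed in coda position; onsets are limited to one consonant).
Inserting the epenthetic vowel yields /n/ → /nu/, /ð/ → /ðu/, /z/ → /zu/, /f/ → /fu/.

nuðuθuzufu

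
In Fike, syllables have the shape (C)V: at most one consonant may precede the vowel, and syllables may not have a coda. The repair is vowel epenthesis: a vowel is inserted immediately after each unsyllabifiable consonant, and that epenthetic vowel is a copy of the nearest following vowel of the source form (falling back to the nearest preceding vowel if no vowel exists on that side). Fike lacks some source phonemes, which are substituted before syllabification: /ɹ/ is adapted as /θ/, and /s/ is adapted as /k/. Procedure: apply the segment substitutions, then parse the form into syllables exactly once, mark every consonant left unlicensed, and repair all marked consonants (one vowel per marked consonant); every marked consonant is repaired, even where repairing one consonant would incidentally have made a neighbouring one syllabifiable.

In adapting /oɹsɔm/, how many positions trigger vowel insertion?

2

After substitution the input is /oθkɔm/.
The unsyllabifiable consonants are /θ/, /m/; each receives one epenthetic vowel.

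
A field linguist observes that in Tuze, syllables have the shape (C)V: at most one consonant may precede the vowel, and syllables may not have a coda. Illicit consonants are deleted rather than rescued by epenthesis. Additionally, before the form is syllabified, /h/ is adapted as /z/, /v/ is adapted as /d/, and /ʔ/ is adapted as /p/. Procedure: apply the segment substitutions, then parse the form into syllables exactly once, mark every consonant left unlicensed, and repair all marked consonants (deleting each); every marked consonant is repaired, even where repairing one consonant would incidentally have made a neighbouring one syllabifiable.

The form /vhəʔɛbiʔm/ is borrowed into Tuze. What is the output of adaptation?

Substitution: /v/ → /d/, /h/ → /z/, /ʔ/ → /p/, giving /dzəpɛbipm/.
Syllabifying with onset maximization leaves /d/, /p/, /m/ stranded (no codas are permitted; onsets are limited to one consonant).
Deletion applies to /d/, /p/, /m/.

zəpɛbi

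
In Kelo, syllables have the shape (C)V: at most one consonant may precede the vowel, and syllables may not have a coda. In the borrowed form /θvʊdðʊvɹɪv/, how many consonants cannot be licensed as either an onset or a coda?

The consonants /θ/, /d/, /v/, /v/ cannot be parsed into a legal (C)V syllable (no codas are permitted; onsets are limited to one consonant).

4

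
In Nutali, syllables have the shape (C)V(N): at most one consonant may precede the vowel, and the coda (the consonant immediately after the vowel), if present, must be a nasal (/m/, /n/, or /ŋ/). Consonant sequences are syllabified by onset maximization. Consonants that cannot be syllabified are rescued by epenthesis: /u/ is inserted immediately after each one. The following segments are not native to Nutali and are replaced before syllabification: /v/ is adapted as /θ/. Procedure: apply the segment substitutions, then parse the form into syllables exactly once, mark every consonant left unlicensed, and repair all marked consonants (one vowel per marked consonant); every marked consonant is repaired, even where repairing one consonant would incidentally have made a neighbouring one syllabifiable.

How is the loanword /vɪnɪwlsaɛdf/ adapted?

θɪnɪwulusaɛdufu

Substitution: /v/ → /θ/, giving /θɪnɪwlsaɛdf/.
Under (C)V(N), the unsyllabifiable consonants are /w/, /l/, /d/, /f/ (only a nasal (/m/, /n/, or /ŋ/) is licensed in coda position; onsets are limited to one consonant).
Each unlicensed consonant becomes the onset of a new syllable: /w/ → /wu/, /l/ → /lu/, /d/ → /du/, /f/ → /fu/.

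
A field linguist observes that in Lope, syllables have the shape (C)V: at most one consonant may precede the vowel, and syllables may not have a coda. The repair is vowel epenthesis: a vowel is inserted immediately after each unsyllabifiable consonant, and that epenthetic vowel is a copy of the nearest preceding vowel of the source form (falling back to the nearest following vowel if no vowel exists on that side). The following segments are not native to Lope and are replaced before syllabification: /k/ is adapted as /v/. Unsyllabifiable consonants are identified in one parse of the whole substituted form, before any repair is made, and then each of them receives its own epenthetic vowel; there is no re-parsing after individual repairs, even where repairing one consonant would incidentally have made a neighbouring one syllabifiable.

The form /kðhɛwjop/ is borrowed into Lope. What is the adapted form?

Substitution: /k/ → /v/, giving /vðhɛwjop/.
The consonants /v/, /ð/, /w/, /p/ cannot be parsed into a legal (C)V syllable (no codas are permitted; onsets are limited to one consonant).
Inserting the epenthetic vowel yields /v/ → /vɛ/, /ð/ → /ðɛ/, /w/ → /wɛ/, /p/ → /po/.

vɛðɛhɛwɛjopo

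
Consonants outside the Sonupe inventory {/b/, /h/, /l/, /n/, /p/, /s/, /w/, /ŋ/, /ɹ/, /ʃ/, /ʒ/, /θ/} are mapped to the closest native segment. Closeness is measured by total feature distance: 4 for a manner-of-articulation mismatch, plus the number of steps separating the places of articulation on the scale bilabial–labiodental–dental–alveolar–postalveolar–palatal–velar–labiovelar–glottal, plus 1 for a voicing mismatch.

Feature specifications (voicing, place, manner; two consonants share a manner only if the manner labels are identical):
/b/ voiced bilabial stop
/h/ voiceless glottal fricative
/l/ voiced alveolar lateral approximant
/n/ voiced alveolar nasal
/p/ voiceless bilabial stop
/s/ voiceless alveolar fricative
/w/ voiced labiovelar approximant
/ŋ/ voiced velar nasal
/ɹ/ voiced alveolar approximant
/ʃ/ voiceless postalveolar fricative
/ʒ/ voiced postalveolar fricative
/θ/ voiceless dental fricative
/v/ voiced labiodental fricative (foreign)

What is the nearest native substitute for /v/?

/θ/ is closest: same manner (fricative), place distance 1 (labiodental→dental), voicing differs (+1); total 2. Next closest is /s/ at distance 3.

θ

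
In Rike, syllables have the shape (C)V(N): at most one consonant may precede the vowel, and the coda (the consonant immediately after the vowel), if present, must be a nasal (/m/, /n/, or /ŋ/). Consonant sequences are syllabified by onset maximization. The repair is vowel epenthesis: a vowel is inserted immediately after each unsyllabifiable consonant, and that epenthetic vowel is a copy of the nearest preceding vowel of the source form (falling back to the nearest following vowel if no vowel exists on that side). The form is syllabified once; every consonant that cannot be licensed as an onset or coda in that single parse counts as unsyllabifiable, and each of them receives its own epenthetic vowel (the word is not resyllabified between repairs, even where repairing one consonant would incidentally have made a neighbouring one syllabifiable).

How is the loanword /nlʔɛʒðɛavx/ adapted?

Under (C)V(N), the unsyllabifiable consonants are /n/, /l/, /ʒ/, /v/, /x/ (only a nasal (/m/, /n/, or /ŋ/) is licensed in coda position; onsets are limited to one consonant).
Inserting the epenthetic vowel yields /n/ → /nɛ/, /l/ → /lɛ/, /ʒ/ → /ʒɛ/, /v/ → /va/, /x/ → /xa/.

nɛlɛʔɛʒɛðɛavaxa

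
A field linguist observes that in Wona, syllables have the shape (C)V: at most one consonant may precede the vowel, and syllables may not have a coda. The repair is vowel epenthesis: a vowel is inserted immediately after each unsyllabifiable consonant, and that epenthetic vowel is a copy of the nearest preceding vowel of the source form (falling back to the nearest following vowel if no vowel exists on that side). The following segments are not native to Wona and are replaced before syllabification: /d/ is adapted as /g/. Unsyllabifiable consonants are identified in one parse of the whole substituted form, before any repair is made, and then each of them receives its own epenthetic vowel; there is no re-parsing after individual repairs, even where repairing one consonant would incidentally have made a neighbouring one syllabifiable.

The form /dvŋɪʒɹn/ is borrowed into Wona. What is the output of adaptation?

Substitution: /d/ → /g/, giving /gvŋɪʒɹn/.
Under (C)V, the unsyllabifiable consonants are /g/, /v/, /ʒ/, /ɹ/, /n/ (no codas are permitted; onsets are limited to one consonant).
Each unlicensed consonant becomes the onset of a new syllable: /g/ → /gɪ/, /v/ → /vɪ/, /ʒ/ → /ʒɪ/, /ɹ/ → /ɹɪ/, /n/ → /nɪ/.

gɪvɪŋɪʒɪɹɪnɪ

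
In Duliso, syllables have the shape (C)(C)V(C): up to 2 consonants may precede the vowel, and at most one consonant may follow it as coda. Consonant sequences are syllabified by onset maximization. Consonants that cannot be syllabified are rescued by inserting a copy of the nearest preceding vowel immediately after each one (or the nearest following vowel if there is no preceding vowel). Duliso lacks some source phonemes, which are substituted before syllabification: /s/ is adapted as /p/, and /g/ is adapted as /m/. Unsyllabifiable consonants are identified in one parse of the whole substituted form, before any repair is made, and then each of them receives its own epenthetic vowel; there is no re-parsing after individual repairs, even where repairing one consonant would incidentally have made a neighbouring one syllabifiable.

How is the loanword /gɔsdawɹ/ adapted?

mɔpdawɹa

Substitution: /g/ → /m/, /s/ → /p/, giving /mɔpdawɹ/.
Under (C)(C)V(C), the unsyllabifiable consonants are /ɹ/ (at most one coda consonant is licensed; onsets may contain at most 2 consonants).
Each unlicensed consonant becomes the onset of a new syllable: /ɹ/ → /ɹa/.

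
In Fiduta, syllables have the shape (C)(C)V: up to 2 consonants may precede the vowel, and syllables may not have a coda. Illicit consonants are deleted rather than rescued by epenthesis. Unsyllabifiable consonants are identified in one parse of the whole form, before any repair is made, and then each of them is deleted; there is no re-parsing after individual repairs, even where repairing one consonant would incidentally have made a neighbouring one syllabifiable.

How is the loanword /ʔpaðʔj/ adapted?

Syllabifying with onset maximization leaves /ð/, /ʔ/, /j/ stranded (no codas are permitted; onsets may contain at most 2 consonants).
Deleting the stranded consonants removes /ð/, /ʔ/, /j/.

ʔpa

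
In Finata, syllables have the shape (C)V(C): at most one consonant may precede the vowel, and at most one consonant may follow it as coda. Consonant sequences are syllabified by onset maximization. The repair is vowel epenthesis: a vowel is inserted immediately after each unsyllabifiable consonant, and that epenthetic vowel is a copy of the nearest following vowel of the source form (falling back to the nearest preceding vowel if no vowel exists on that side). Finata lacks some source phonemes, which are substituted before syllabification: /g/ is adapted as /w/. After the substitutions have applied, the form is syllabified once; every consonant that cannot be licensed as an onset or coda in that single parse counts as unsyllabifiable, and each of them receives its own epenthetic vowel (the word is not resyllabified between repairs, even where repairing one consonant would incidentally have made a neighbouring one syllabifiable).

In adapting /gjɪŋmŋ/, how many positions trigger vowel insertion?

After substitution the input is /wjɪŋmŋ/.
The unsyllabifiable consonants are /w/, /m/, /ŋ/; each receives one epenthetic vowel.

3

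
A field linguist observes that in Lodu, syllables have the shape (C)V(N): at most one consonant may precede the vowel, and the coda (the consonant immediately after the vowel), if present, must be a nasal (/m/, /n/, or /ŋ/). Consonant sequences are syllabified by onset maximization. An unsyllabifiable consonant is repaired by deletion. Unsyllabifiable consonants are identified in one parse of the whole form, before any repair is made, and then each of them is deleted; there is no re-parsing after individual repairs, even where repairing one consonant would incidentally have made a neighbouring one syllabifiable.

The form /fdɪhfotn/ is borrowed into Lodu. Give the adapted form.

Syllabifying with onset maximization leaves /f/, /h/, /t/, /n/ stranded (only a nasal (/m/, /n/, or /ŋ/) is licensed in coda position; onsets are limited to one consonant).
Each unlicensed consonant is deleted: /f/, /h/, /t/, /n/.

dɪfo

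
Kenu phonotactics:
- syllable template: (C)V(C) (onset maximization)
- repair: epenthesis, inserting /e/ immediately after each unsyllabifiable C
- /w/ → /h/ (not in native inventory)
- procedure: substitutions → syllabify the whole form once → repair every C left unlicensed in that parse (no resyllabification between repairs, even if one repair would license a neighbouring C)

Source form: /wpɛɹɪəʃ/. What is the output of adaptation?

hepɛɹɪəʃ

Substitution: /w/ → /h/, giving /hpɛɹɪəʃ/.
Syllabifying with onset maximization leaves /h/ stranded (at most one coda consonant is licensed; onsets are limited to one consonant).
Each unlicensed consonant becomes the onset of a new syllable: /h/ → /he/.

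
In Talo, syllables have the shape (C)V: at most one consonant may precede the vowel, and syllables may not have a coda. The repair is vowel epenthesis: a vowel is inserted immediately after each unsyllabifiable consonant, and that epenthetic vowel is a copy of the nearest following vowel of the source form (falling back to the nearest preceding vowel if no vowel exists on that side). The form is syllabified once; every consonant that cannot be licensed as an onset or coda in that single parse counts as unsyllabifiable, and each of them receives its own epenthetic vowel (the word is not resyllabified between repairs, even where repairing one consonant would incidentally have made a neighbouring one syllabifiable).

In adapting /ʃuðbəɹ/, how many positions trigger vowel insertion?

The unsyllabifiable consonants are /ð/, /ɹ/; each receives one epenthetic vowel.

2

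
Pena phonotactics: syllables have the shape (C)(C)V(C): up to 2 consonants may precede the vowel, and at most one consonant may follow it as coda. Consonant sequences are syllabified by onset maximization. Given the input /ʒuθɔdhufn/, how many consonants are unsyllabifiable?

1

Syllabifying with onset maximization leaves /n/ stranded (at most one coda consonant is licensed; onsets may contain at most 2 consonants).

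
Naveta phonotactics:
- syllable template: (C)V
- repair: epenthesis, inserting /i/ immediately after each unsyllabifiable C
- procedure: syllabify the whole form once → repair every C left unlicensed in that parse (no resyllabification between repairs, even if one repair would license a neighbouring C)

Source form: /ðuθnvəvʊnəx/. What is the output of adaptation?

ðuθinivəvʊnəxi

Under (C)V, the unsyllabifiable consonants are /θ/, /n/, /x/ (no codas are permitted; onsets are limited to one consonant).
Inserting the epenthetic vowel yields /θ/ → /θi/, /n/ → /ni/, /x/ → /xi/.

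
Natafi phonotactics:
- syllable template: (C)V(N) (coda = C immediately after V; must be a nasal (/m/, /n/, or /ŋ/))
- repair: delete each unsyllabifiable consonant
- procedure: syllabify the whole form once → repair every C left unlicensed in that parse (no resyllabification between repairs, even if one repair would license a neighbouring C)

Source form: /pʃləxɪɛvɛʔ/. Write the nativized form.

ləxɪɛvɛ

Syllabifying with onset maximization leaves /p/, /ʃ/, /ʔ/ stranded (only a nasal (/m/, /n/, or /ŋ/) is licensed in coda position; onsets are limited to one consonant).
Each unlicensed consonant is deleted: /p/, /ʃ/, /ʔ/.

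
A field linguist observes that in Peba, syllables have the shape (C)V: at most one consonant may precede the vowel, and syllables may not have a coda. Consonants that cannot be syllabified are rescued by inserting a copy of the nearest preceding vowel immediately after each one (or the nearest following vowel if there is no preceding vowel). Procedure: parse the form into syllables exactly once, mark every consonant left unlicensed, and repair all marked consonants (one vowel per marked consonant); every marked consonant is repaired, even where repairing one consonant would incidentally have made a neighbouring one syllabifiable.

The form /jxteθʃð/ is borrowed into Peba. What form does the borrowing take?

Syllabifying with onset maximization leaves /j/, /x/, /θ/, /ʃ/, /ð/ stranded (no codas are permitted; onsets are limited to one consonant).
Epenthesis after each stranded consonant: /j/ → /je/, /x/ → /xe/, /θ/ → /θe/, /ʃ/ → /ʃe/, /ð/ → /ðe/.

jexeteθeʃeðe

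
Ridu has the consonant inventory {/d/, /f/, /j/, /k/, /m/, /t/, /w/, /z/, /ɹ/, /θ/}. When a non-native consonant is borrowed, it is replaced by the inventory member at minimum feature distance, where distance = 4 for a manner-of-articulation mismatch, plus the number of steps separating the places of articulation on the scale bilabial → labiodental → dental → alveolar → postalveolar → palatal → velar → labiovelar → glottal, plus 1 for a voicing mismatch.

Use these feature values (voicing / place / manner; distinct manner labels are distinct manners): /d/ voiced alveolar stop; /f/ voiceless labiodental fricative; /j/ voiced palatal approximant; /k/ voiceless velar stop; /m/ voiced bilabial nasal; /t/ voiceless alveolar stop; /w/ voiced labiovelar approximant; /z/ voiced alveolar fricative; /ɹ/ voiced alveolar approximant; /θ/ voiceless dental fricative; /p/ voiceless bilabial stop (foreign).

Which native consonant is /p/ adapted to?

t

/t/ is closest: same manner (stop), place distance 3 (bilabial→alveolar), same voicing; total 3. Next closest is /d/ at distance 4.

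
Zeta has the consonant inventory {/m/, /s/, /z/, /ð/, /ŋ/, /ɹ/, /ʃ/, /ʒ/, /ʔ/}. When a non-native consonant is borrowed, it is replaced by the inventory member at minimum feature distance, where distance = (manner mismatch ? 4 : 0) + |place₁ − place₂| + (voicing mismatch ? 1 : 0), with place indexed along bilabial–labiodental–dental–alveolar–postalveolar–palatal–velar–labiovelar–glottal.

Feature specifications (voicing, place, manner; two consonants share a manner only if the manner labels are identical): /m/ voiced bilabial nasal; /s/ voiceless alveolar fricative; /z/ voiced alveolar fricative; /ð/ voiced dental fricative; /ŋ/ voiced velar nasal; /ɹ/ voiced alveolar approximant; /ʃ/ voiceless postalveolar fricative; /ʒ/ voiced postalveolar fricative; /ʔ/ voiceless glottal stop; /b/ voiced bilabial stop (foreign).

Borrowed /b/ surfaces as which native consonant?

m

/m/ is closest: manner differs (stop→nasal, +4), place distance 0 (bilabial→bilabial), same voicing; total 4. Next closest is /ð/ at distance 6.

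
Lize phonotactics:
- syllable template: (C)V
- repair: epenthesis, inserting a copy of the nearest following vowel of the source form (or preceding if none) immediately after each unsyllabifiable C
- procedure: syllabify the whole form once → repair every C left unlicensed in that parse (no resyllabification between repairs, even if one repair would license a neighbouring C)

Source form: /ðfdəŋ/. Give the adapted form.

Under (C)V, the unsyllabifiable consonants are /ð/, /f/, /ŋ/ (no codas are permitted; onsets are limited to one consonant).
Each unlicensed consonant becomes the onset of a new syllable: /ð/ → /ðə/, /f/ → /fə/, /ŋ/ → /ŋə/.

ðəfədəŋə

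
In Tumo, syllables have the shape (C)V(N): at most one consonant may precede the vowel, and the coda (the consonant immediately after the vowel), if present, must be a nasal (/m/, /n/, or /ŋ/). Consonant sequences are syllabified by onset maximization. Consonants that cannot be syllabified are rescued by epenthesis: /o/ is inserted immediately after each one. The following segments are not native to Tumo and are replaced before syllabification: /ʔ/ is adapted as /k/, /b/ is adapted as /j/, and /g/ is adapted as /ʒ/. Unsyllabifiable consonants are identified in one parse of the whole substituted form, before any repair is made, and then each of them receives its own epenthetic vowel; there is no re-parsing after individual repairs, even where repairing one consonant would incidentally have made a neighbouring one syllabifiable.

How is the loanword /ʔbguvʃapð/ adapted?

Substitution: /ʔ/ → /k/, /b/ → /j/, /g/ → /ʒ/, giving /kjʒuvʃapð/.
The consonants /k/, /j/, /v/, /p/, /ð/ cannot be parsed into a legal (C)V(N) syllable (only a nasal (/m/, /n/, or /ŋ/) is licensed in coda position; onsets are limited to one consonant).
Each unlicensed consonant becomes the onset of a new syllable: /k/ → /ko/, /j/ → /jo/, /v/ → /vo/, /p/ → /po/, /ð/ → /ðo/.

kojoʒuvoʃapoðo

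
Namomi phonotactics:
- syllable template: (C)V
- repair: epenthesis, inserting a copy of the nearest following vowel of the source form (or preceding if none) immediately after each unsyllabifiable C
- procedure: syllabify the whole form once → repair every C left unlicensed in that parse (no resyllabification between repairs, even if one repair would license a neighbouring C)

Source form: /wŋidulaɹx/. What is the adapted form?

Syllabifying with onset maximization leaves /w/, /ɹ/, /x/ stranded (no codas are permitted; onsets are limited to one consonant).
Epenthesis after each stranded consonant: /w/ → /wi/, /ɹ/ → /ɹa/, /x/ → /xa/.

wiŋidulaɹaxa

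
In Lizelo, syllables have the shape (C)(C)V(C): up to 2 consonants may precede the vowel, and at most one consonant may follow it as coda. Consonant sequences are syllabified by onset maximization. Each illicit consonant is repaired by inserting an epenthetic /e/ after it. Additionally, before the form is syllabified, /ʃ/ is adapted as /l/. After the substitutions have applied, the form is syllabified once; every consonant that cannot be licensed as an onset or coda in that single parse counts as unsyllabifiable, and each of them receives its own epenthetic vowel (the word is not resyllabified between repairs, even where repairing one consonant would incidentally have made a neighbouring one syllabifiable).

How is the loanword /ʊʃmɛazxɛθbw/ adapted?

ʊlmɛazxɛθbewe

Substitution: /ʃ/ → /l/, giving /ʊlmɛazxɛθbw/.
The consonants /b/, /w/ cannot be parsed into a legal (C)(C)V(C) syllable (at most one coda consonant is licensed; onsets may contain at most 2 consonants).
Epenthesis after each stranded consonant: /b/ → /be/, /w/ → /we/.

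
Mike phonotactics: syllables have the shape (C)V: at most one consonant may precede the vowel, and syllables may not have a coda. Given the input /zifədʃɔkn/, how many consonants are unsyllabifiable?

3

The consonants /d/, /k/, /n/ cannot be parsed into a legal (C)V syllable (no codas are permitted; onsets are limited to one consonant).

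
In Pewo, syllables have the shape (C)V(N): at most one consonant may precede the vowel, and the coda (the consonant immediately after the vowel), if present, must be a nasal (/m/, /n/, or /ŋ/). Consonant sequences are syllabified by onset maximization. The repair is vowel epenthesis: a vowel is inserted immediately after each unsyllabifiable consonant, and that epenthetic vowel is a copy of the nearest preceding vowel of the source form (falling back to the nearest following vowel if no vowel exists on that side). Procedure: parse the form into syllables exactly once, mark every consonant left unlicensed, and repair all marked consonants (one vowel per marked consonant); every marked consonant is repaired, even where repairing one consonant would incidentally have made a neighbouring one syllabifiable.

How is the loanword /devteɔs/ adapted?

deveteɔsɔ

Syllabifying with onset maximization leaves /v/, /s/ stranded (only a nasal (/m/, /n/, or /ŋ/) is licensed in coda position; onsets are limited to one consonant).
Epenthesis after each stranded consonant: /v/ → /ve/, /s/ → /sɔ/.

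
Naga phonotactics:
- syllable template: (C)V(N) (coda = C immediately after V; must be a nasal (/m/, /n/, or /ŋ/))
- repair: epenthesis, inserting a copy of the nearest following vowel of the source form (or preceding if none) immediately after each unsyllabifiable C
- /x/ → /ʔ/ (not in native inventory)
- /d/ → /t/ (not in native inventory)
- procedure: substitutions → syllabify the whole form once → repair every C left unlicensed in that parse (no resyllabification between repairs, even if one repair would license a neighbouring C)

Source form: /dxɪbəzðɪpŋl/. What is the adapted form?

tɪʔɪbəzɪðɪpɪŋɪlɪ

Substitution: /d/ → /t/, /x/ → /ʔ/, giving /tʔɪbəzðɪpŋl/.
Under (C)V(N), the unsyllabifiable consonants are /t/, /z/, /p/, /ŋ/, /l/ (only a nasal (/m/, /n/, or /ŋ/) is licensed in coda position; onsets are limited to one consonant).
Each unlicensed consonant becomes the onset of a new syllable: /t/ → /tɪ/, /z/ → /zɪ/, /p/ → /pɪ/, /ŋ/ → /ŋɪ/, /l/ → /lɪ/.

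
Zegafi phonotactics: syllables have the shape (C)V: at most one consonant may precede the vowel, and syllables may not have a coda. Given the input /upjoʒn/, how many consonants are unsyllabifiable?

3

The consonants /p/, /ʒ/, /n/ cannot be parsed into a legal (C)V syllable (no codas are permitted; onsets are limited to one consonant).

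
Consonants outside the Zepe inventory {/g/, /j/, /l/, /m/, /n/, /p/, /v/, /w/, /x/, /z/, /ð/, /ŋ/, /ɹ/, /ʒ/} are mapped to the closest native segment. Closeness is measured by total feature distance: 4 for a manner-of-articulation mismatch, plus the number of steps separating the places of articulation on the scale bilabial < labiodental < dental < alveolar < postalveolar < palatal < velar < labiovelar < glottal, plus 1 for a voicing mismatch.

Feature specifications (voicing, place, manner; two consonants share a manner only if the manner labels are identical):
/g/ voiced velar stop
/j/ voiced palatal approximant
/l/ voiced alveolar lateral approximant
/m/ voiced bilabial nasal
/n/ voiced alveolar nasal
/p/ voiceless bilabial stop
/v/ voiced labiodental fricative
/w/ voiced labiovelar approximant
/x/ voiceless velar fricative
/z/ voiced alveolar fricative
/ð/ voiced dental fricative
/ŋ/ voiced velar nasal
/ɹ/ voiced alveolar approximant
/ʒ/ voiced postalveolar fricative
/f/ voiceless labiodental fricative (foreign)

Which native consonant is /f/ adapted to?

v

/v/ is closest: same manner (fricative), place distance 0 (labiodental→labiodental), voicing differs (+1); total 1. Next closest is /ð/ at distance 2.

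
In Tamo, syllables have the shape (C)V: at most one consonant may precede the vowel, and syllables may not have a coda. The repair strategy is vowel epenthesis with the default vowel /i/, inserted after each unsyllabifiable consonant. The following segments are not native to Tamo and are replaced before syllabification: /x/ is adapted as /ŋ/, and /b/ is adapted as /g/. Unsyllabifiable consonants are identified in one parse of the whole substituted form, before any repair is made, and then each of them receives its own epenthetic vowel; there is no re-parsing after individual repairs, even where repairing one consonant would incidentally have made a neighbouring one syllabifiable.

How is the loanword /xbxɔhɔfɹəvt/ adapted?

ŋigiŋɔhɔfiɹəviti

Substitution: /x/ → /ŋ/, /b/ → /g/, giving /ŋgŋɔhɔfɹəvt/.
Under (C)V, the unsyllabifiable consonants are /ŋ/, /g/, /f/, /v/, /t/ (no codas are permitted; onsets are limited to one consonant).
Each unlicensed consonant becomes the onset of a new syllable: /ŋ/ → /ŋi/, /g/ → /gi/, /f/ → /fi/, /v/ → /vi/, /t/ → /ti/.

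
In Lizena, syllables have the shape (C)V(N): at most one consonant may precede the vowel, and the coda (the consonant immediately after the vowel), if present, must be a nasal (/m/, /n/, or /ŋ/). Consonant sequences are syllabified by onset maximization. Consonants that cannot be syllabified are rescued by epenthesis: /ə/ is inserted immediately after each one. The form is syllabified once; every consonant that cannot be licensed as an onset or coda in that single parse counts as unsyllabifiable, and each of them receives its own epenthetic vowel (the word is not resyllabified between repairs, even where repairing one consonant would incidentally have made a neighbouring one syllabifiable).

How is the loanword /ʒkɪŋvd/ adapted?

ʒəkɪŋvədə

The consonants /ʒ/, /v/, /d/ cannot be parsed into a legal (C)V(N) syllable (only a nasal (/m/, /n/, or /ŋ/) is licensed in coda position; onsets are limited to one consonant).
Epenthesis after each stranded consonant: /ʒ/ → /ʒə/, /v/ → /və/, /d/ → /də/.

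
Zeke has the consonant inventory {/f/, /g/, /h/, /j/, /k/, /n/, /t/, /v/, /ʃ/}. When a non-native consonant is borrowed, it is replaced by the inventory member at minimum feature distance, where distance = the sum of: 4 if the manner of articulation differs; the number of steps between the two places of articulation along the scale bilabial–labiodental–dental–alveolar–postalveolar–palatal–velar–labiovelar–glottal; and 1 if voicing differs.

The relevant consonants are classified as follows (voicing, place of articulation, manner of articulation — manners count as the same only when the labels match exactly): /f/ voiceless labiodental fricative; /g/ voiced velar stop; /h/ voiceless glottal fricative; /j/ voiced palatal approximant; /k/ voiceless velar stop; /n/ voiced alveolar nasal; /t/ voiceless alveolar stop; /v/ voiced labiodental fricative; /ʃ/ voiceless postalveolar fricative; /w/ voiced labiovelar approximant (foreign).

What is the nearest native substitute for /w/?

/j/ is closest: same manner (approximant), place distance 2 (labiovelar→palatal), same voicing; total 2. Next closest is /g/ at distance 5.

j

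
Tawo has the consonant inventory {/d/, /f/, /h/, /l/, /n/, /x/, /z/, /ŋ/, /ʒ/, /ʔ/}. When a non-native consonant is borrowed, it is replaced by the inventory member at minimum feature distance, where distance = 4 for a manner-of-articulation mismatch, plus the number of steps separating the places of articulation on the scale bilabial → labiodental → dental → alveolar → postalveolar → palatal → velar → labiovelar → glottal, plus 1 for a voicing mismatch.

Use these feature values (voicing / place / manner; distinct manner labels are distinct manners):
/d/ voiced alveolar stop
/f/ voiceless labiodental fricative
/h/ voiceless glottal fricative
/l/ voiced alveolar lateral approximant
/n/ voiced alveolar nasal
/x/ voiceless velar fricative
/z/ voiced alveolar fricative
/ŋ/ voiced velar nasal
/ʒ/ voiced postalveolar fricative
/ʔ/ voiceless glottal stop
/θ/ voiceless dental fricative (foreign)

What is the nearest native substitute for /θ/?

f

/f/ is closest: same manner (fricative), place distance 1 (dental→labiodental), same voicing; total 1. Next closest is /z/ at distance 2.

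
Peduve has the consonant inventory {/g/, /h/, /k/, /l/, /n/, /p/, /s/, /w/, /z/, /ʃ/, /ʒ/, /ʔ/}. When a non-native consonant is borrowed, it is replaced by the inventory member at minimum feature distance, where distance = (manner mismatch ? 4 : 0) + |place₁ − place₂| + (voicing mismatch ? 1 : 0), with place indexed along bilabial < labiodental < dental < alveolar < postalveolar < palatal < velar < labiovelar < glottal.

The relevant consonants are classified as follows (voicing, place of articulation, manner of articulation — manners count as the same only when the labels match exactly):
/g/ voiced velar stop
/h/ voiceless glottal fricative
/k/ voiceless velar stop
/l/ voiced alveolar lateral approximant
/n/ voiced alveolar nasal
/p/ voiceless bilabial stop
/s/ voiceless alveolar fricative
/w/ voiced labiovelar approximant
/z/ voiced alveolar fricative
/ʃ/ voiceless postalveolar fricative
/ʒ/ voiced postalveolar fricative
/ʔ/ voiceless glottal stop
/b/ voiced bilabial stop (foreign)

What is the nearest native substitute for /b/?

/p/ is closest: same manner (stop), place distance 0 (bilabial→bilabial), voicing differs (+1); total 1. Next closest is /g/ at distance 6.

p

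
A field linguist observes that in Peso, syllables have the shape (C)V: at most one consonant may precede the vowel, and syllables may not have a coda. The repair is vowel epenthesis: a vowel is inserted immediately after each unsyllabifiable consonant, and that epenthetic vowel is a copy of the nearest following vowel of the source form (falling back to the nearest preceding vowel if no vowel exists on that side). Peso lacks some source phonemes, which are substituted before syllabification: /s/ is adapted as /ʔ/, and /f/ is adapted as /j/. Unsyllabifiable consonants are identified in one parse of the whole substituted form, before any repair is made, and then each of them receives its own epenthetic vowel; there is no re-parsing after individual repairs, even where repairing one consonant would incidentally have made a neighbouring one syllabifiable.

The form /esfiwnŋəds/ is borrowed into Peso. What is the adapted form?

eʔijiwənəŋədəʔə

Substitution: /s/ → /ʔ/, /f/ → /j/, giving /eʔjiwnŋədʔ/.
Syllabifying with onset maximization leaves /ʔ/, /w/, /n/, /d/, /ʔ/ stranded (no codas are permitted; onsets are limited to one consonant).
Inserting the epenthetic vowel yields /ʔ/ → /ʔi/, /w/ → /wə/, /n/ → /nə/, /d/ → /də/, /ʔ/ → /ʔə/.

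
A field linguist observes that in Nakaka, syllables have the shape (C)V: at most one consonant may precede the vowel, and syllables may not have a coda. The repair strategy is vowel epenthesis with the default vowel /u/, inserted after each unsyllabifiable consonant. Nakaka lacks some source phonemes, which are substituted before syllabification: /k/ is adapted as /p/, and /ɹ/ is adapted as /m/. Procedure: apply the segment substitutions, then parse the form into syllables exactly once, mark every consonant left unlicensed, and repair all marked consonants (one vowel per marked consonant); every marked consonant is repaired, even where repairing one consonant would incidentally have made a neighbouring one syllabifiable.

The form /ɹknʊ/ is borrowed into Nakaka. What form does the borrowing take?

Substitution: /ɹ/ → /m/, /k/ → /p/, giving /mpnʊ/.
The consonants /m/, /p/ cannot be parsed into a legal (C)V syllable (no codas are permitted; onsets are limited to one consonant).
Each unlicensed consonant becomes the onset of a new syllable: /m/ → /mu/, /p/ → /pu/.

mupunʊ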